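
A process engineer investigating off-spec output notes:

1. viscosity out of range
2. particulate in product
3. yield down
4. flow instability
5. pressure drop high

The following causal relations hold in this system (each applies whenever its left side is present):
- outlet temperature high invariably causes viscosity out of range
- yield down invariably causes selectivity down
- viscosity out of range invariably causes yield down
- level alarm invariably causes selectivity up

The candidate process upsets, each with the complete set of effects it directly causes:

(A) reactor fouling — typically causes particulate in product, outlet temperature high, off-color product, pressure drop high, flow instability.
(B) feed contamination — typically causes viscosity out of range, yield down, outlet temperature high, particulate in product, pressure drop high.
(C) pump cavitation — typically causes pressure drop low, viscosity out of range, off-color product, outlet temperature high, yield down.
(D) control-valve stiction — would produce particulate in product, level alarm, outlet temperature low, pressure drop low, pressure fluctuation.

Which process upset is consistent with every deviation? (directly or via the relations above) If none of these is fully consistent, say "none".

Per-candidate check:
(A) reactor fouling — viscosity out of range ✓ (by outlet temperature high → viscosity out of range); particulate in product ✓; yield down ✓ (by outlet temperature high → viscosity out of range → yield down); flow instability ✓; pressure drop high ✓
(B) feed contamination — does not account for flow instability
(C) pump cavitation — fails on particulate in product, flow instability, pressure drop high (predicts pressure drop low, not pressure drop high)
(D) control-valve stiction — viscosity out of range ✗; particulate in product ✓; yield down ✗; flow instability ✗; pressure drop high ✗
(A) is the only candidate with no mismatches.

A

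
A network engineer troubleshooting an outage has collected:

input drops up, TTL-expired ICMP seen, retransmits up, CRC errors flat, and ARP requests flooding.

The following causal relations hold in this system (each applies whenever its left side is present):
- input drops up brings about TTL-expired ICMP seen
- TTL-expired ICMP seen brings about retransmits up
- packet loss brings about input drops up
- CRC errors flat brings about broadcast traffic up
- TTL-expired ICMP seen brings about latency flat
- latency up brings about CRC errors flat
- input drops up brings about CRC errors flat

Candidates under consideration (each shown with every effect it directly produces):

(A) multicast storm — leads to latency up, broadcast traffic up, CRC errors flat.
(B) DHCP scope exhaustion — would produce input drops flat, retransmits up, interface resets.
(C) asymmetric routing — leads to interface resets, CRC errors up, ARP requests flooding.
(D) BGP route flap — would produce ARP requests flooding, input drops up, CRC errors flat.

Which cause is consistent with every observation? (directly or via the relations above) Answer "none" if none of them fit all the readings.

D

Testing each hypothesis:
(A) multicast storm — does not account for input drops up, TTL-expired ICMP seen, retransmits up, ARP requests flooding
(B) DHCP scope exhaustion — fails on input drops up, TTL-expired ICMP seen, CRC errors flat, ARP requests flooding (predicts input drops flat, not input drops up)
(C) asymmetric routing — fails on input drops up, TTL-expired ICMP seen, retransmits up, CRC errors flat (predicts CRC errors up, not CRC errors flat)
(D) BGP route flap — input drops up match; TTL-expired ICMP seen match (via input drops up → TTL-expired ICMP seen); retransmits up match (via input drops up → TTL-expired ICMP seen → retransmits up); CRC errors flat match; ARP requests flooding match
(D) alone accounts for all the evidence.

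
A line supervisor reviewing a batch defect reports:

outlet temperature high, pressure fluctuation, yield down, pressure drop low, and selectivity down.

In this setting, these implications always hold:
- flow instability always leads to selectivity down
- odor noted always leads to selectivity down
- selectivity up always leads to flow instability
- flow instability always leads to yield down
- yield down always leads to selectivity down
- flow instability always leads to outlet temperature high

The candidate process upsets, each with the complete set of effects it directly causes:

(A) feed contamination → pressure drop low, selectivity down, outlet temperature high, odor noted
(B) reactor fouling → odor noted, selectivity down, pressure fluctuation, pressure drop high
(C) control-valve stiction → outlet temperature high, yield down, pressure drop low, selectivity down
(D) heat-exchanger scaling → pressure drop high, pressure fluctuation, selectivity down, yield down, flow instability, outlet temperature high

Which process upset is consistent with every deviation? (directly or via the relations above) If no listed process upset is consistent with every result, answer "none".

Testing each hypothesis:
(A) feed contamination — outlet temperature high +; pressure fluctuation -; yield down -; pressure drop low +; selectivity down +
(B) reactor fouling — outlet temperature high -; pressure fluctuation +; yield down -; pressure drop low -; selectivity down +
(C) control-valve stiction — does not account for pressure fluctuation
(D) heat-exchanger scaling — fails on pressure drop low (predicts pressure drop high, not pressure drop low)
No candidate is consistent with all observations.

none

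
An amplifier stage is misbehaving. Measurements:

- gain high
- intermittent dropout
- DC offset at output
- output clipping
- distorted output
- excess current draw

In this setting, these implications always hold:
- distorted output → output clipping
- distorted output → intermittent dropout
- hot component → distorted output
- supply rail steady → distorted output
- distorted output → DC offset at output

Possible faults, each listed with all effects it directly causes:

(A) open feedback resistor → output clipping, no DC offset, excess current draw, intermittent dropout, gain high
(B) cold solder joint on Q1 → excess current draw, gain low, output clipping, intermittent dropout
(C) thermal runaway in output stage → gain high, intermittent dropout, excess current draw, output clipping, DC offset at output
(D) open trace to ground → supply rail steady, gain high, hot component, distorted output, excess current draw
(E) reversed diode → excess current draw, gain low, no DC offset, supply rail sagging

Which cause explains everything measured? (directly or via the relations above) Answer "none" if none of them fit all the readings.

Testing each hypothesis:
(A) open feedback resistor — gain high match; intermittent dropout match; DC offset at output miss; output clipping match; distorted output miss; excess current draw match
(B) cold solder joint on Q1 — gain high miss; intermittent dropout match; DC offset at output miss; output clipping match; distorted output miss; excess current draw match
(C) thermal runaway in output stage — gain high match; intermittent dropout match; DC offset at output match; output clipping match; distorted output miss; excess current draw match
(D) open trace to ground — accounts for every observation (intermittent dropout via distorted output → intermittent dropout)
(E) reversed diode — gain high miss; intermittent dropout miss; DC offset at output miss; output clipping miss; distorted output miss; excess current draw match
(D) is the only candidate with no mismatches.

D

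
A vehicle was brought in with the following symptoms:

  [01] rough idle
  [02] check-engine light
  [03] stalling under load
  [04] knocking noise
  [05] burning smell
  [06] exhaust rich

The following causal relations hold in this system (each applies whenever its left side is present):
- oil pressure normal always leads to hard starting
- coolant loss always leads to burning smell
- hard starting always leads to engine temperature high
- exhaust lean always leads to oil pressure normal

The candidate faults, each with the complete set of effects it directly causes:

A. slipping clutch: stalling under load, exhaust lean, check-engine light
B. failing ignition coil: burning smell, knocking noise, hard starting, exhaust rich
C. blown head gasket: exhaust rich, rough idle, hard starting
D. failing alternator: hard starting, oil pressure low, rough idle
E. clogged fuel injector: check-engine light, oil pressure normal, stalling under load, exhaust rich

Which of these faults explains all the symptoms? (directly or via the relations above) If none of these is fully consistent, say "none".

none

Per-candidate check:
(A) slipping clutch — fails on rough idle, knocking noise, burning smell, exhaust rich (predicts exhaust lean, not exhaust rich)
(B) failing ignition coil — does not account for rough idle, check-engine light, stalling under load
(C) blown head gasket — rough idle yes; check-engine light NO; stalling under load NO; knocking noise NO; burning smell NO; exhaust rich yes
(D) failing alternator — rough idle yes; check-engine light NO; stalling under load NO; knocking noise NO; burning smell NO; exhaust rich NO
(E) clogged fuel injector — rough idle NO; check-engine light yes; stalling under load yes; knocking noise NO; burning smell NO; exhaust rich yes
None of the listed candidates fits everything.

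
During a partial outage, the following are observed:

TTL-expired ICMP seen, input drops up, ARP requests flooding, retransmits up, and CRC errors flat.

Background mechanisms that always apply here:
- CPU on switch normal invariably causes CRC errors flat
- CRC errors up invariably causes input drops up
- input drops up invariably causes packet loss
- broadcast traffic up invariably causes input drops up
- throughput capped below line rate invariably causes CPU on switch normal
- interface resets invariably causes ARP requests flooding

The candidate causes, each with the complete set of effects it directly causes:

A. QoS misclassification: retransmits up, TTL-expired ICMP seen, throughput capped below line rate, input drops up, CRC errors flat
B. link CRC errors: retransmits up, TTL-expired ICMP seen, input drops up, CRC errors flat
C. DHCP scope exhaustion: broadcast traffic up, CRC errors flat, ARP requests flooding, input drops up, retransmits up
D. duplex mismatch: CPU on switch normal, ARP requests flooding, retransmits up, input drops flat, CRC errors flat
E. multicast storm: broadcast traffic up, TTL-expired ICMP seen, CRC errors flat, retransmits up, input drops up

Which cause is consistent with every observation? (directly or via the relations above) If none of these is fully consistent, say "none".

none

Checking each candidate against the observations:
(A) QoS misclassification — TTL-expired ICMP seen ✓; input drops up ✓; ARP requests flooding ✗; retransmits up ✓; CRC errors flat ✓
(B) link CRC errors — TTL-expired ICMP seen ✓; input drops up ✓; ARP requests flooding ✗; retransmits up ✓; CRC errors flat ✓
(C) DHCP scope exhaustion — TTL-expired ICMP seen ✗; input drops up ✓; ARP requests flooding ✓; retransmits up ✓; CRC errors flat ✓
(D) duplex mismatch — TTL-expired ICMP seen ✗; input drops up ✗; ARP requests flooding ✓; retransmits up ✓; CRC errors flat ✓
(E) multicast storm — TTL-expired ICMP seen ✓; input drops up ✓; ARP requests flooding ✗; retransmits up ✓; CRC errors flat ✓
None of the listed candidates fits everything.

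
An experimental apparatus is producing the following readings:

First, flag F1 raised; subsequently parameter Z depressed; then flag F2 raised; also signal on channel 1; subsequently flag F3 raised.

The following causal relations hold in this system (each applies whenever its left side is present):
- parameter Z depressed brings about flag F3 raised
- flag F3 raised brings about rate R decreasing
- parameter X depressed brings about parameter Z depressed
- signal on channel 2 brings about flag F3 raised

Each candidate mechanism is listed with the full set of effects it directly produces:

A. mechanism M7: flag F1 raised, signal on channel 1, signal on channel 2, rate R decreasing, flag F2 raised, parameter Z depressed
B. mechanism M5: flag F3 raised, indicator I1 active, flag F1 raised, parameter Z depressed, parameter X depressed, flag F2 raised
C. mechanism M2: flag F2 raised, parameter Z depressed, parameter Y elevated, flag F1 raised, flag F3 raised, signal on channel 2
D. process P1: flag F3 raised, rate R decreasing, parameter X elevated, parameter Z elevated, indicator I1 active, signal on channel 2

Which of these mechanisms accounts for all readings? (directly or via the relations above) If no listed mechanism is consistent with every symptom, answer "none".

A

Testing each hypothesis:
(A) mechanism M7 — accounts for every observation (flag F3 raised via signal on channel 2 → flag F3 raised)
(B) mechanism M5 — flag F1 raised ✓; parameter Z depressed ✓; flag F2 raised ✓; signal on channel 1 ✗; flag F3 raised ✓
(C) mechanism M2 — does not account for signal on channel 1
(D) process P1 — fails on flag F1 raised, parameter Z depressed, flag F2 raised, signal on channel 1 (predicts parameter Z elevated, not parameter Z depressed)
(A) is the only candidate with no mismatches.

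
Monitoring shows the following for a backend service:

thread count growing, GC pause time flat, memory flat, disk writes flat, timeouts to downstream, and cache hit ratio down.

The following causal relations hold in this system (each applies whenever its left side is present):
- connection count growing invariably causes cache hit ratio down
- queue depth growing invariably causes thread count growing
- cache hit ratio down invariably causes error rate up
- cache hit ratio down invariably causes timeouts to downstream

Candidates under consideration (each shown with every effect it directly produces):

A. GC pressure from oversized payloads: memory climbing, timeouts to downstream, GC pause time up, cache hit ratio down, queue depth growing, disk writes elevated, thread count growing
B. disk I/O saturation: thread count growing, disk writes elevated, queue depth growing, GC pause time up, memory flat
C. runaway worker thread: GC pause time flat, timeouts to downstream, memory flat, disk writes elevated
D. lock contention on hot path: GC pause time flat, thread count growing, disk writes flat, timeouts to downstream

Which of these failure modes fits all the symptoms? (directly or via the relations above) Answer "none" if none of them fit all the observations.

Testing each hypothesis:
(A) GC pressure from oversized payloads — thread count growing yes; GC pause time flat NO; memory flat NO; disk writes flat NO; timeouts to downstream yes; cache hit ratio down yes
(B) disk I/O saturation — fails on GC pause time flat, disk writes flat, timeouts to downstream, cache hit ratio down (predicts GC pause time up, not GC pause time flat; predicts disk writes elevated, not disk writes flat)
(C) runaway worker thread — thread count growing NO; GC pause time flat yes; memory flat yes; disk writes flat NO; timeouts to downstream yes; cache hit ratio down NO
(D) lock contention on hot path — thread count growing yes; GC pause time flat yes; memory flat NO; disk writes flat yes; timeouts to downstream yes; cache hit ratio down NO
Every candidate fails on at least one observation.

none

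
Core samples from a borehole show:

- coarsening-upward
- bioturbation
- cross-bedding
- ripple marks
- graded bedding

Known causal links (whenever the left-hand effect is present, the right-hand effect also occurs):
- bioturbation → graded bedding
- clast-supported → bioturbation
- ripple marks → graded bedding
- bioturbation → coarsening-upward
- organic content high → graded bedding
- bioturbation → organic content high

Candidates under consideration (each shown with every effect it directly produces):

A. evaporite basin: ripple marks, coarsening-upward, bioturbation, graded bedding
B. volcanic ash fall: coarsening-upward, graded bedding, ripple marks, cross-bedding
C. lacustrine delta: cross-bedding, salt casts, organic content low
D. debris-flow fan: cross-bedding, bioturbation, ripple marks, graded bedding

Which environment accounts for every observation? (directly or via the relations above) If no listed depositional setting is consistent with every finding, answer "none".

D

Testing each hypothesis:
(A) evaporite basin — does not account for cross-bedding
(B) volcanic ash fall — coarsening-upward +; bioturbation -; cross-bedding +; ripple marks +; graded bedding +
(C) lacustrine delta — coarsening-upward -; bioturbation -; cross-bedding +; ripple marks -; graded bedding -
(D) debris-flow fan — coarsening-upward + (through bioturbation → coarsening-upward); bioturbation +; cross-bedding +; ripple marks +; graded bedding +
(D) alone accounts for all the evidence.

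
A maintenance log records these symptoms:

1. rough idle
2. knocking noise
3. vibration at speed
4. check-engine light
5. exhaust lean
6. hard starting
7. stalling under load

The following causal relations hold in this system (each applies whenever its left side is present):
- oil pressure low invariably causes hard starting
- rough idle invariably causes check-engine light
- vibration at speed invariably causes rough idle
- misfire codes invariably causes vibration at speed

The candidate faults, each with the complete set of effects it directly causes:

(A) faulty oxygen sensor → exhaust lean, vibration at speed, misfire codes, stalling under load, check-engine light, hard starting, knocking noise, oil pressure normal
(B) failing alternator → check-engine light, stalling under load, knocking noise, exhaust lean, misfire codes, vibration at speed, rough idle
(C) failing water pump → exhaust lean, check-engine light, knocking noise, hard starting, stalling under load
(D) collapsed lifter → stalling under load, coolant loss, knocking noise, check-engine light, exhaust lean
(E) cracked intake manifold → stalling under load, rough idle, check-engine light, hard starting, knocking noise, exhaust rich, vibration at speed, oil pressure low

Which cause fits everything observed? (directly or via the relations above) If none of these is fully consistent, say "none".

Testing each hypothesis:
(A) faulty oxygen sensor — rough idle ✓ (through vibration at speed → rough idle); knocking noise ✓; vibration at speed ✓; check-engine light ✓; exhaust lean ✓; hard starting ✓; stalling under load ✓
(B) failing alternator — rough idle ✓; knocking noise ✓; vibration at speed ✓; check-engine light ✓; exhaust lean ✓; hard starting ✗; stalling under load ✓
(C) failing water pump — rough idle ✗; knocking noise ✓; vibration at speed ✗; check-engine light ✓; exhaust lean ✓; hard starting ✓; stalling under load ✓
(D) collapsed lifter — does not account for rough idle, vibration at speed, hard starting
(E) cracked intake manifold — fails on exhaust lean (predicts exhaust rich, not exhaust lean)
Only (A) is consistent with every observation.

A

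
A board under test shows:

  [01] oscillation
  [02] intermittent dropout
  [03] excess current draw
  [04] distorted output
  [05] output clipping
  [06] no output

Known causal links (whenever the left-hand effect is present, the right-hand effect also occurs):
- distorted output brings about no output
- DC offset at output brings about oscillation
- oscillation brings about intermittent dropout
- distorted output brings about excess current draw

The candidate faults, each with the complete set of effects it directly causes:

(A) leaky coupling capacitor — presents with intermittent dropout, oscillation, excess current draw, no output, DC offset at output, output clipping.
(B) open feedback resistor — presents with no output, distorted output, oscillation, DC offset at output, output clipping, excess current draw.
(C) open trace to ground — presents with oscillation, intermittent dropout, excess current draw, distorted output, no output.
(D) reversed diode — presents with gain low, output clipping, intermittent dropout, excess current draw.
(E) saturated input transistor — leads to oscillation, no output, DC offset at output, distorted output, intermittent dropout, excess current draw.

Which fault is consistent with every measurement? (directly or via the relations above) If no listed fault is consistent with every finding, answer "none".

Checking each candidate against the observations:
(A) leaky coupling capacitor — oscillation ✓; intermittent dropout ✓; excess current draw ✓; distorted output ✗; output clipping ✓; no output ✓
(B) open feedback resistor — accounts for every observation (intermittent dropout through oscillation → intermittent dropout)
(C) open trace to ground — does not account for output clipping
(D) reversed diode — oscillation ✗; intermittent dropout ✓; excess current draw ✓; distorted output ✗; output clipping ✓; no output ✗
(E) saturated input transistor — oscillation ✓; intermittent dropout ✓; excess current draw ✓; distorted output ✓; output clipping ✗; no output ✓
(B) is the only candidate with no mismatches.

B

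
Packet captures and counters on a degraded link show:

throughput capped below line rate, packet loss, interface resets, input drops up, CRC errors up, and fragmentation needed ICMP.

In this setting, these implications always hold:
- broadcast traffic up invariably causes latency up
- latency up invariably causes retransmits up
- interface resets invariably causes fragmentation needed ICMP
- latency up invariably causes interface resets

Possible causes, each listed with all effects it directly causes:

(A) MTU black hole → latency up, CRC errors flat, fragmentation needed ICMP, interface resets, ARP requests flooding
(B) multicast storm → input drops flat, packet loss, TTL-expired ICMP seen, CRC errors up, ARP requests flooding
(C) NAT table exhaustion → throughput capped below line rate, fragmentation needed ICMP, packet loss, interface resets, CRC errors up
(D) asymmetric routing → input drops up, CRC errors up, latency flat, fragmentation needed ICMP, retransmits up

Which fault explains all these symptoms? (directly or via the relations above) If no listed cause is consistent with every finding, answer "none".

none

Checking each candidate against the observations:
(A) MTU black hole — throughput capped below line rate miss; packet loss miss; interface resets match; input drops up miss; CRC errors up miss; fragmentation needed ICMP match
(B) multicast storm — fails on throughput capped below line rate, interface resets, input drops up, fragmentation needed ICMP (predicts input drops flat, not input drops up)
(C) NAT table exhaustion — does not account for input drops up
(D) asymmetric routing — does not account for throughput capped below line rate, packet loss, interface resets
None of the listed candidates fits everything.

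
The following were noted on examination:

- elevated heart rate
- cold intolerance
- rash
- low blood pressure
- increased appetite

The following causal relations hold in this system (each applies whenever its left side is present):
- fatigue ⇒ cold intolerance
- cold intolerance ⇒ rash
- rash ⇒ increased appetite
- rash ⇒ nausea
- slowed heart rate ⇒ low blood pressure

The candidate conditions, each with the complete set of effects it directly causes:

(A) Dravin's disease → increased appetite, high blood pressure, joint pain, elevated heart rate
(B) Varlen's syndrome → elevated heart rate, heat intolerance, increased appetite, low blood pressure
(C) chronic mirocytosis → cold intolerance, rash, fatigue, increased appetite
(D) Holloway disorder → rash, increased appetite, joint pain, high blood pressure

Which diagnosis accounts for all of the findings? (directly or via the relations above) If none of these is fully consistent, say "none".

none

Per-candidate check:
(A) Dravin's disease — fails on cold intolerance, rash, low blood pressure (predicts high blood pressure, not low blood pressure)
(B) Varlen's syndrome — elevated heart rate match; cold intolerance miss; rash miss; low blood pressure match; increased appetite match
(C) chronic mirocytosis — does not account for elevated heart rate, low blood pressure
(D) Holloway disorder — elevated heart rate miss; cold intolerance miss; rash match; low blood pressure miss; increased appetite match
None of the listed candidates fits everything.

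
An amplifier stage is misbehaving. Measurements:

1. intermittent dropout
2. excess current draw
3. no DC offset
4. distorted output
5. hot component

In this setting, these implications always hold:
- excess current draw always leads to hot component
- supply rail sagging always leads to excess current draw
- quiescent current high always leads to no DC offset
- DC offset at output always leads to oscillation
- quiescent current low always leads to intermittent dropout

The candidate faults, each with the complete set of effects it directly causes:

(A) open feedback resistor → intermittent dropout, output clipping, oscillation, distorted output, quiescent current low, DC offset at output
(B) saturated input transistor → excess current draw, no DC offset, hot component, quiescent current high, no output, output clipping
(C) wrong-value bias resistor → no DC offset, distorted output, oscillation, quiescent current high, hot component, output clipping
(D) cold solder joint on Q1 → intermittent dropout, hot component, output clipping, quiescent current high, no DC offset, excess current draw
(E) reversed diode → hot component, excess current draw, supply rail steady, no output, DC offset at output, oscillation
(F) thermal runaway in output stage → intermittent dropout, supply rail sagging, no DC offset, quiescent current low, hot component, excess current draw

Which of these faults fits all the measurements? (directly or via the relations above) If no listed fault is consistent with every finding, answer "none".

For each candidate, compare predicted effects to what was observed:
(A) open feedback resistor — intermittent dropout +; excess current draw -; no DC offset -; distorted output +; hot component -
(B) saturated input transistor — does not account for intermittent dropout, distorted output
(C) wrong-value bias resistor — does not account for intermittent dropout, excess current draw
(D) cold solder joint on Q1 — does not account for distorted output
(E) reversed diode — fails on intermittent dropout, no DC offset, distorted output (predicts DC offset at output, not no DC offset)
(F) thermal runaway in output stage — intermittent dropout +; excess current draw +; no DC offset +; distorted output -; hot component +
None of the listed candidates fits everything.

none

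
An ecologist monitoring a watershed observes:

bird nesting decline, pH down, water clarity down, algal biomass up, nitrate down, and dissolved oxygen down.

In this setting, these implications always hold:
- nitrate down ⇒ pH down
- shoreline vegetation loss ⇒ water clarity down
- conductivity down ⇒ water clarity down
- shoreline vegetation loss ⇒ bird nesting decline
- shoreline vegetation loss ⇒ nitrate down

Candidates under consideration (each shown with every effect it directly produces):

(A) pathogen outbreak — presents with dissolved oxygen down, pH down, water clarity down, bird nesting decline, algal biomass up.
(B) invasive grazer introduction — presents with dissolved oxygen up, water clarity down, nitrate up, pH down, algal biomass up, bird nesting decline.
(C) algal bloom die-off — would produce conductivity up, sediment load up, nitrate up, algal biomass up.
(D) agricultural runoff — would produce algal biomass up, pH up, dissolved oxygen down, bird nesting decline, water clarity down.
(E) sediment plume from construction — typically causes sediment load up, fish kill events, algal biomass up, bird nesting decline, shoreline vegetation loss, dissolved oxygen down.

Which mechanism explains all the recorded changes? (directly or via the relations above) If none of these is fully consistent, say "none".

E

Testing each hypothesis:
(A) pathogen outbreak — does not account for nitrate down
(B) invasive grazer introduction — bird nesting decline ✓; pH down ✓; water clarity down ✓; algal biomass up ✓; nitrate down ✗; dissolved oxygen down ✗
(C) algal bloom die-off — bird nesting decline ✗; pH down ✗; water clarity down ✗; algal biomass up ✓; nitrate down ✗; dissolved oxygen down ✗
(D) agricultural runoff — bird nesting decline ✓; pH down ✗; water clarity down ✓; algal biomass up ✓; nitrate down ✗; dissolved oxygen down ✓
(E) sediment plume from construction — accounts for every observation (pH down through shoreline vegetation loss → nitrate down → pH down)
Only (E) is consistent with every observation.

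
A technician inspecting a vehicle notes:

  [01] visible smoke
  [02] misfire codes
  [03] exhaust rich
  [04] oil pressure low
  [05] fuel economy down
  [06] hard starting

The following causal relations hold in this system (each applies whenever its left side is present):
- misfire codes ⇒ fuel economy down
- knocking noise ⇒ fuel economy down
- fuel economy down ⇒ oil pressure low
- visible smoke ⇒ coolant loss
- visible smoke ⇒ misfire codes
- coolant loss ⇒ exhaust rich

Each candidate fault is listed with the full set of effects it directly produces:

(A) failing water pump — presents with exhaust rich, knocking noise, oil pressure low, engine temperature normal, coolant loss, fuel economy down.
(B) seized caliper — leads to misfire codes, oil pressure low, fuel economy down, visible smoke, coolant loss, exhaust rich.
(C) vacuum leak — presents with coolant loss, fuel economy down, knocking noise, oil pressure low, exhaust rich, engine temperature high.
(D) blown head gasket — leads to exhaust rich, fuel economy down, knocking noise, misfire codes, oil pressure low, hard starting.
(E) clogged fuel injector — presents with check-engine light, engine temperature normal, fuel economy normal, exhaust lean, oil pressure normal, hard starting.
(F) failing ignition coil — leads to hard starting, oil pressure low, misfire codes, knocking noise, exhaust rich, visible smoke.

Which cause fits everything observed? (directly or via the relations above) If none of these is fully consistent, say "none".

Testing each hypothesis:
(A) failing water pump — visible smoke -; misfire codes -; exhaust rich +; oil pressure low +; fuel economy down +; hard starting -
(B) seized caliper — does not account for hard starting
(C) vacuum leak — visible smoke -; misfire codes -; exhaust rich +; oil pressure low +; fuel economy down +; hard starting -
(D) blown head gasket — does not account for visible smoke
(E) clogged fuel injector — visible smoke -; misfire codes -; exhaust rich -; oil pressure low -; fuel economy down -; hard starting +
(F) failing ignition coil — visible smoke +; misfire codes +; exhaust rich +; oil pressure low +; fuel economy down + (via misfire codes → fuel economy down); hard starting +
Only (F) is consistent with every observation.

F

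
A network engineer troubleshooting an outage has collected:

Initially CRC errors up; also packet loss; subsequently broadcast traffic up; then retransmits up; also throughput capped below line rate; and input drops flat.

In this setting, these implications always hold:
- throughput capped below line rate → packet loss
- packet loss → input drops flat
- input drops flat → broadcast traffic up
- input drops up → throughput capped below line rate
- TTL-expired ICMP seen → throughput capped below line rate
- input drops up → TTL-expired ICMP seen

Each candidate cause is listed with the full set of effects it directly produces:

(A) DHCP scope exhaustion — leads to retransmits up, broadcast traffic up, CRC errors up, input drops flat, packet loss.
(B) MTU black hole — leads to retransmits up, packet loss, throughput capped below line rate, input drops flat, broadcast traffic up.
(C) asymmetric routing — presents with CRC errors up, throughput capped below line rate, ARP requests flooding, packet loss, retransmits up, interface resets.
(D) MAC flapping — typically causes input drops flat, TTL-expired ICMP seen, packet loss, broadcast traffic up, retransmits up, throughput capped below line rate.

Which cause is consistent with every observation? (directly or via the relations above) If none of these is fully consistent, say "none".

C

Checking each candidate against the observations:
(A) DHCP scope exhaustion — does not account for throughput capped below line rate
(B) MTU black hole — CRC errors up ✗; packet loss ✓; broadcast traffic up ✓; retransmits up ✓; throughput capped below line rate ✓; input drops flat ✓
(C) asymmetric routing — CRC errors up ✓; packet loss ✓; broadcast traffic up ✓ (via packet loss → input drops flat → broadcast traffic up); retransmits up ✓; throughput capped below line rate ✓; input drops flat ✓ (via packet loss → input drops flat)
(D) MAC flapping — does not account for CRC errors up
(C) alone accounts for all the evidence.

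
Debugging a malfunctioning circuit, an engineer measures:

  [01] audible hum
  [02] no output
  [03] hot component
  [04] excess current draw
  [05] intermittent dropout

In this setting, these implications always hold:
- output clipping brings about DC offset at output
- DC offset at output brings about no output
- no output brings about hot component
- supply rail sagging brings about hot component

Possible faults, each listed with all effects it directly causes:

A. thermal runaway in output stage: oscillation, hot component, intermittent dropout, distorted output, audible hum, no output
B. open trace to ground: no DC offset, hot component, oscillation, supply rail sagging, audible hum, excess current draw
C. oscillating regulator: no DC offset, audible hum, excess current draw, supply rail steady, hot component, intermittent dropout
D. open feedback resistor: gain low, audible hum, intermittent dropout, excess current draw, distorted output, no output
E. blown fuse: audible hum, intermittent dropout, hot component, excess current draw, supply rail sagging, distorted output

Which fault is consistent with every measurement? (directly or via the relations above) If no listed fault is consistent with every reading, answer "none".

D

For each candidate, compare predicted effects to what was observed:
(A) thermal runaway in output stage — does not account for excess current draw
(B) open trace to ground — audible hum +; no output -; hot component +; excess current draw +; intermittent dropout -
(C) oscillating regulator — audible hum +; no output -; hot component +; excess current draw +; intermittent dropout +
(D) open feedback resistor — audible hum +; no output +; hot component + (via no output → hot component); excess current draw +; intermittent dropout +
(E) blown fuse — does not account for no output
Only (D) is consistent with every observation.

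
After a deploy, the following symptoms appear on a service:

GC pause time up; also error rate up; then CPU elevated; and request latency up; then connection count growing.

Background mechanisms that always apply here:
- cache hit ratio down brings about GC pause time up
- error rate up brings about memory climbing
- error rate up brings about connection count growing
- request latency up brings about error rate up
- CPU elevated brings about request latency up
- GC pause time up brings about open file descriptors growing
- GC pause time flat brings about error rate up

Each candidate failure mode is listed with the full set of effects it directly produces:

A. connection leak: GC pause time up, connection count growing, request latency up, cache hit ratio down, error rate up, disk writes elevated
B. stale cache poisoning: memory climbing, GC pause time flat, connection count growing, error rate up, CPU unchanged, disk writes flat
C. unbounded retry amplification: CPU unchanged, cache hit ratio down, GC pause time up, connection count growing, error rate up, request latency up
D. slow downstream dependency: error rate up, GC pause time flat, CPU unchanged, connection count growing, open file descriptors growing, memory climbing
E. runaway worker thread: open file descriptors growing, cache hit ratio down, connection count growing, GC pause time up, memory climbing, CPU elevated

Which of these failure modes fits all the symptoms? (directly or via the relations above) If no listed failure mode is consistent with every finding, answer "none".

E

For each candidate, compare predicted effects to what was observed:
(A) connection leak — GC pause time up yes; error rate up yes; CPU elevated NO; request latency up yes; connection count growing yes
(B) stale cache poisoning — fails on GC pause time up, CPU elevated, request latency up (predicts GC pause time flat, not GC pause time up; predicts CPU unchanged, not CPU elevated)
(C) unbounded retry amplification — GC pause time up yes; error rate up yes; CPU elevated NO; request latency up yes; connection count growing yes
(D) slow downstream dependency — GC pause time up NO; error rate up yes; CPU elevated NO; request latency up NO; connection count growing yes
(E) runaway worker thread — GC pause time up yes; error rate up yes (by CPU elevated → request latency up → error rate up); CPU elevated yes; request latency up yes (by CPU elevated → request latency up); connection count growing yes
(E) is the only candidate with no mismatches.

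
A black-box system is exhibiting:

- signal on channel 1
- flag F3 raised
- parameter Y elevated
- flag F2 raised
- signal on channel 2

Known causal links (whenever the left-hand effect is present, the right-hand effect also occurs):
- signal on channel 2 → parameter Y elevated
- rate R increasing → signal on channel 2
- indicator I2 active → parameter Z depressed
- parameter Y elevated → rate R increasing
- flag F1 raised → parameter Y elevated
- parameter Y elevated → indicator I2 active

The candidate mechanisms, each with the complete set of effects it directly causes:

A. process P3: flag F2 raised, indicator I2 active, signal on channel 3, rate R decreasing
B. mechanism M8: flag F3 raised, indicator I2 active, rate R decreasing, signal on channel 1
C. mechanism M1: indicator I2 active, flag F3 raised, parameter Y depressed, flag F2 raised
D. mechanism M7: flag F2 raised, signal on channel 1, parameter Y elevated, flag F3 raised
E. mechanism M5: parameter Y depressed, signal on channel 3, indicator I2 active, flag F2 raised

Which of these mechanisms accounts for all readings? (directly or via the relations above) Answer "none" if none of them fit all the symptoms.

D

Testing each hypothesis:
(A) process P3 — signal on channel 1 -; flag F3 raised -; parameter Y elevated -; flag F2 raised +; signal on channel 2 -
(B) mechanism M8 — does not account for parameter Y elevated, flag F2 raised, signal on channel 2
(C) mechanism M1 — fails on signal on channel 1, parameter Y elevated, signal on channel 2 (predicts parameter Y depressed, not parameter Y elevated)
(D) mechanism M7 — accounts for every observation (signal on channel 2 through parameter Y elevated → rate R increasing → signal on channel 2)
(E) mechanism M5 — signal on channel 1 -; flag F3 raised -; parameter Y elevated -; flag F2 raised +; signal on channel 2 -
(D) alone accounts for all the evidence.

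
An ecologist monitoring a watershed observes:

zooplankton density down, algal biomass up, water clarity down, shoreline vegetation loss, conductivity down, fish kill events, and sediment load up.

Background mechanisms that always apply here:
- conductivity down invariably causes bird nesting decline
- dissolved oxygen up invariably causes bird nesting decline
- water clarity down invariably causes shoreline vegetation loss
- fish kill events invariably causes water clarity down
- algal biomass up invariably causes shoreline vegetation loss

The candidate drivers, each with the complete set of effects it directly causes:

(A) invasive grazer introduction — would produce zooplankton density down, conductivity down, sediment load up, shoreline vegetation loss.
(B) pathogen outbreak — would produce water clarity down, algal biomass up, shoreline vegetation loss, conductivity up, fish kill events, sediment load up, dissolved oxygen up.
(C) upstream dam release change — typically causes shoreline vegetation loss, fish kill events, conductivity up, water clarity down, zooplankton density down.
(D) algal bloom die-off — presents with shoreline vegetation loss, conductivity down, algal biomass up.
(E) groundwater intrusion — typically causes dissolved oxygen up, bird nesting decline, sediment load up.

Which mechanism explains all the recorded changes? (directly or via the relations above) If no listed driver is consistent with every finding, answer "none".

For each candidate, compare predicted effects to what was observed:
(A) invasive grazer introduction — zooplankton density down ✓; algal biomass up ✗; water clarity down ✗; shoreline vegetation loss ✓; conductivity down ✓; fish kill events ✗; sediment load up ✓
(B) pathogen outbreak — zooplankton density down ✗; algal biomass up ✓; water clarity down ✓; shoreline vegetation loss ✓; conductivity down ✗; fish kill events ✓; sediment load up ✓
(C) upstream dam release change — fails on algal biomass up, conductivity down, sediment load up (predicts conductivity up, not conductivity down)
(D) algal bloom die-off — zooplankton density down ✗; algal biomass up ✓; water clarity down ✗; shoreline vegetation loss ✓; conductivity down ✓; fish kill events ✗; sediment load up ✗
(E) groundwater intrusion — does not account for zooplankton density down, algal biomass up, water clarity down, shoreline vegetation loss, conductivity down, fish kill events
Every candidate fails on at least one observation.

none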